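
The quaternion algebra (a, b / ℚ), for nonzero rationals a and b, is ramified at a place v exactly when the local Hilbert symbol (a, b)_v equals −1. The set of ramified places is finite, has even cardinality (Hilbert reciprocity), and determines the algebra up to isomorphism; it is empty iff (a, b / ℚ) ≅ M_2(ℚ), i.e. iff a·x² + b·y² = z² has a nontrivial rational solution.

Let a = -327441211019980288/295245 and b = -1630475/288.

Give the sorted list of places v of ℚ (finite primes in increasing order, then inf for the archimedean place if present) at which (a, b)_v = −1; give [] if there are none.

[5, 7, 17, inf]

Mod squares: a ≡ -1190, b ≡ -22. Check v ∈ {∞, 2, 3, 5, 7, 11, 17, 23}.
v=5: a=5^-1·(≡3), b=5^2·(≡2) mod 5; (3|5)=-1, (2|5)=-1; (−1)^{-1·2·2}·(-1)^2·(-1)^-1 = -1.
v=7: a=7^5·(≡5), b=7^2·(≡3) mod 7; (5|7)=-1, (3|7)=-1; (−1)^{5·2·3}·(-1)^2·(-1)^5 = -1.
v=∞: -1190 < 0 and -22 < 0  ⇒  (a,b)_∞ = -1.
v=23: a=23^2·(≡12), b=23^0·(≡13) mod 23; (12|23)=+1, (13|23)=+1; (−1)^{2·0·11}·(+1)^0·(+1)^2 = +1.
v=3: a=3^-10·(≡1), b=3^-2·(≡2) mod 3; (1|3)=+1, (2|3)=-1; (−1)^{-10·-2·1}·(+1)^-2·(-1)^-10 = +1.
v=2: v_2(a)=9, v_2(b)=-5; units ≡ 5, 5 (mod 8); ε·ε+αω+βω = 0·0+9·1+-5·1 ≡ 0  ⇒  (a,b)_2 = +1.
v=17: a=17^3·(≡16), b=17^0·(≡5) mod 17; (16|17)=+1, (5|17)=-1; (−1)^{3·0·8}·(+1)^0·(-1)^3 = -1.
v=11: a=11^4·(≡4), b=11^3·(≡9) mod 11; (4|11)=+1, (9|11)=+1; (−1)^{4·3·5}·(+1)^3·(+1)^4 = +1.
|Ram(-1190, -22)| = 4, even; anisotropic at {5, 7, 17, ∞}.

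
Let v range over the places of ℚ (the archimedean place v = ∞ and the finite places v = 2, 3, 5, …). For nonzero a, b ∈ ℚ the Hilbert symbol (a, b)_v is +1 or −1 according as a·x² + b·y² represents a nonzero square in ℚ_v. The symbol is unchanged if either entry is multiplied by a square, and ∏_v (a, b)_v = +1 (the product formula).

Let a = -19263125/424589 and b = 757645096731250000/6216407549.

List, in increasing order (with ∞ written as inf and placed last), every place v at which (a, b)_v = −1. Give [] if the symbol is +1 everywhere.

[29, 37]

(a, b) ≡ (-18241, 1073) mod (ℚ^×)²; places V = {2, 5, 7, 11, 13, 17, 29, 37, ∞}.
(a,b)_13: α=0, u≡6; β=2, v≡8 (mod 13); (6|13)=-1, (8|13)=-1; sign (−1)^0·-1^2·-1^0 = +1.
(a,b)_7: α=2, u≡4; β=2, v≡1 (mod 7); (4|7)=+1, (1|7)=+1; sign (−1)^0·+1^2·+1^2 = +1.
(a,b)_29: α=-1, u≡5; β=-1, v≡12 (mod 29); (5|29)=+1, (12|29)=-1; sign (−1)^0·+1^-1·-1^-1 = -1.
(a,b)_2: α=0, β=4; u≡7, v≡1 (mod 8); ε(u)ε(v)=1·0, αω(v)=0·0, βω(u)=4·0; sum ≡ 0  ⇒  +1.
(a,b)_37: α=1, u≡16; β=3, v≡6 (mod 37); (16|37)=+1, (6|37)=-1; sign (−1)^0·+1^3·-1^1 = -1.
(a,b)_17: α=1, u≡8; β=2, v≡4 (mod 17); (8|17)=+1, (4|17)=+1; sign (−1)^0·+1^2·+1^1 = +1.
(a,b)_5: α=4, u≡1; β=8, v≡3 (mod 5); (1|5)=+1, (3|5)=-1; sign (−1)^0·+1^8·-1^4 = +1.
(a,b)_∞: sgn(-18241)=−, sgn(1073)=+, so +1.
(a,b)_11: α=-4, u≡6; β=-8, v≡6 (mod 11); (6|11)=-1, (6|11)=-1; sign (−1)^0·-1^-8·-1^-4 = +1.
Ram(-18241, 1073) = {29, 37}; no ℚ_29-point on the conic.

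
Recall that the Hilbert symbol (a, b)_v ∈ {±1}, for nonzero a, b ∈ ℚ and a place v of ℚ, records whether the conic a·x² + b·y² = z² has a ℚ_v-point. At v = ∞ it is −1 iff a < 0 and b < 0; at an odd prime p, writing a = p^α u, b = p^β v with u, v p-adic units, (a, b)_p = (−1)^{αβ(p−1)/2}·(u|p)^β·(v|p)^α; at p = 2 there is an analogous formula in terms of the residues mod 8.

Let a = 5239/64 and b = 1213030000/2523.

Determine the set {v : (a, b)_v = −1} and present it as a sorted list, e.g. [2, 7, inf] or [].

[7, 13]

(a, b) ≡ (31, 363909) mod (ℚ^×)²; places V = {2, 3, 5, 7, 13, 29, 31, 43, ∞}.
(a,b)_5: α=0, u≡1; β=4, v≡1 (mod 5); (1|5)=+1, (1|5)=+1; sign (−1)^0·+1^4·+1^0 = +1.
(a,b)_43: α=0, u≡14; β=1, v≡23 (mod 43); (14|43)=+1, (23|43)=+1; sign (−1)^0·+1^1·+1^0 = +1.
(a,b)_2: α=-6, β=4; u≡7, v≡5 (mod 8); ε(u)ε(v)=1·0, αω(v)=-6·1, βω(u)=4·0; sum ≡ 0  ⇒  +1.
(a,b)_7: α=0, u≡3; β=1, v≡3 (mod 7); (3|7)=-1, (3|7)=-1; sign (−1)^0·-1^1·-1^0 = -1.
(a,b)_∞: sgn(31)=+, sgn(363909)=+, so +1.
(a,b)_13: α=2, u≡8; β=1, v≡4 (mod 13); (8|13)=-1, (4|13)=+1; sign (−1)^0·-1^1·+1^2 = -1.
(a,b)_3: α=0, u≡1; β=-1, v≡1 (mod 3); (1|3)=+1, (1|3)=+1; sign (−1)^0·+1^-1·+1^0 = +1.
(a,b)_29: α=0, u≡8; β=-2, v≡26 (mod 29); (8|29)=-1, (26|29)=-1; sign (−1)^0·-1^-2·-1^0 = +1.
(a,b)_31: α=1, u≡7; β=1, v≡26 (mod 31); (7|31)=+1, (26|31)=-1; sign (−1)^1·+1^1·-1^1 = +1.
Ram(31, 363909) = {7, 13}; no ℚ_7-point on the conic.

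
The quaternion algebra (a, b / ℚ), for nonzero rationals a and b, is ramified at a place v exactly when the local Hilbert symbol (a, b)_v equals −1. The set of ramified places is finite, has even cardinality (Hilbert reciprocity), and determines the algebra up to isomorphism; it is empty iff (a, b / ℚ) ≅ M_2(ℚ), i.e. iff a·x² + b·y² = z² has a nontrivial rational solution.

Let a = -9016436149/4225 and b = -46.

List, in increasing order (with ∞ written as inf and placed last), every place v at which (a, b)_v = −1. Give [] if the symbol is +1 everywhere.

[2, inf]

Mod squares: a ≡ -636709, b ≡ -46. Check v ∈ {∞, 2, 5, 7, 13, 17, 19, 23, 31, 47}.
v=31: a=31^1·(≡1), b=31^0·(≡16) mod 31; (1|31)=+1, (16|31)=+1; (−1)^{1·0·15}·(+1)^0·(+1)^1 = +1.
v=19: a=19^1·(≡7), b=19^0·(≡11) mod 19; (7|19)=+1, (11|19)=+1; (−1)^{1·0·9}·(+1)^0·(+1)^1 = +1.
v=∞: -636709 < 0 and -46 < 0  ⇒  (a,b)_∞ = -1.
v=13: a=13^-2·(≡6), b=13^0·(≡6) mod 13; (6|13)=-1, (6|13)=-1; (−1)^{-2·0·6}·(-1)^0·(-1)^-2 = +1.
v=23: a=23^1·(≡9), b=23^1·(≡21) mod 23; (9|23)=+1, (21|23)=-1; (−1)^{1·1·11}·(+1)^1·(-1)^1 = +1.
v=7: a=7^2·(≡2), b=7^0·(≡3) mod 7; (2|7)=+1, (3|7)=-1; (−1)^{2·0·3}·(+1)^0·(-1)^2 = +1.
v=17: a=17^2·(≡15), b=17^0·(≡5) mod 17; (15|17)=+1, (5|17)=-1; (−1)^{2·0·8}·(+1)^0·(-1)^2 = +1.
v=47: a=47^1·(≡12), b=47^0·(≡1) mod 47; (12|47)=+1, (1|47)=+1; (−1)^{1·0·23}·(+1)^0·(+1)^1 = +1.
v=5: a=5^-2·(≡4), b=5^0·(≡4) mod 5; (4|5)=+1, (4|5)=+1; (−1)^{-2·0·2}·(+1)^0·(+1)^-2 = +1.
v=2: v_2(a)=0, v_2(b)=1; units ≡ 3, 1 (mod 8); ε·ε+αω+βω = 1·0+0·0+1·1 ≡ 1  ⇒  (a,b)_2 = -1.
Ram(-636709, -46) = {2, ∞}; no ℚ_2-point on the conic.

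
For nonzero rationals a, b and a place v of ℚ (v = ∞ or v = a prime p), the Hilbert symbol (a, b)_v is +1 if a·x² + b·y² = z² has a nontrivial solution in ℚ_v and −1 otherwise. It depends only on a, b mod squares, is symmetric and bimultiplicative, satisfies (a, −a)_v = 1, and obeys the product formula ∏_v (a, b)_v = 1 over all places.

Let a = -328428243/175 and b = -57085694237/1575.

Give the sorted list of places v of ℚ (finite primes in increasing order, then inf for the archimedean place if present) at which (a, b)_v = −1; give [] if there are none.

[7, 19, 37, inf]

Mod squares: a ≡ -2111109, b ≡ -54131. Check v ∈ {∞, 2, 3, 5, 7, 11, 13, 19, 37}.
v=19: a=19^1·(≡7), b=19^3·(≡1) mod 19; (7|19)=+1, (1|19)=+1; (−1)^{1·3·9}·(+1)^3·(+1)^1 = -1.
v=3: a=3^3·(≡1), b=3^-2·(≡1) mod 3; (1|3)=+1, (1|3)=+1; (−1)^{3·-2·1}·(+1)^-2·(+1)^3 = +1.
v=37: a=37^1·(≡25), b=37^1·(≡14) mod 37; (25|37)=+1, (14|37)=-1; (−1)^{1·1·18}·(+1)^1·(-1)^1 = -1.
v=5: a=5^-2·(≡1), b=5^-2·(≡1) mod 5; (1|5)=+1, (1|5)=+1; (−1)^{-2·-2·2}·(+1)^-2·(+1)^-2 = +1.
v=13: a=13^1·(≡10), b=13^2·(≡1) mod 13; (10|13)=+1, (1|13)=+1; (−1)^{1·2·6}·(+1)^2·(+1)^1 = +1.
v=7: a=7^-1·(≡1), b=7^-1·(≡2) mod 7; (1|7)=+1, (2|7)=+1; (−1)^{-1·-1·3}·(+1)^-1·(+1)^-1 = -1.
v=11: a=11^3·(≡1), b=11^3·(≡7) mod 11; (1|11)=+1, (7|11)=-1; (−1)^{3·3·5}·(+1)^3·(-1)^3 = +1.
v=∞: -2111109 < 0 and -54131 < 0  ⇒  (a,b)_∞ = -1.
v=2: v_2(a)=0, v_2(b)=0; units ≡ 3, 5 (mod 8); ε·ε+αω+βω = 1·0+0·1+0·1 ≡ 0  ⇒  (a,b)_2 = +1.
Ram(-2111109, -54131) = {7, 19, 37, ∞}; no ℚ_7-point on the conic.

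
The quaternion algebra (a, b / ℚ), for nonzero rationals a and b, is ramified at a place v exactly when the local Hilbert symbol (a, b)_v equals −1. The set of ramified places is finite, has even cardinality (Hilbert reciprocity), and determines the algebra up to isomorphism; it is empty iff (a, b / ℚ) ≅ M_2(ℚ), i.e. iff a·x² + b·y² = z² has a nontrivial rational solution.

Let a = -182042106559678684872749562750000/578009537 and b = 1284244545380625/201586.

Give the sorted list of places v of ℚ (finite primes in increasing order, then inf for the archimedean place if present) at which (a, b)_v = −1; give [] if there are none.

[2, 3, 23, 31, 47, 53]

Mod squares: a ≡ -36363, b ≡ 181160466. Check v ∈ {∞, 2, 3, 5, 7, 11, 17, 23, 31, 47, 53}.
v=23: a=23^9·(≡13), b=23^3·(≡9) mod 23; (13|23)=+1, (9|23)=+1; (−1)^{9·3·11}·(+1)^3·(+1)^9 = -1.
v=53: a=53^2·(≡33), b=53^1·(≡9) mod 53; (33|53)=-1, (9|53)=+1; (−1)^{2·1·26}·(-1)^1·(+1)^2 = -1.
v=2: v_2(a)=4, v_2(b)=-1; units ≡ 5, 1 (mod 8); ε·ε+αω+βω = 0·0+4·0+-1·1 ≡ 1  ⇒  (a,b)_2 = -1.
v=7: a=7^-6·(≡1), b=7^-2·(≡2) mod 7; (1|7)=+1, (2|7)=+1; (−1)^{-6·-2·3}·(+1)^-2·(+1)^-6 = +1.
v=∞: -36363 < 0 and 181160466 > 0  ⇒  (a,b)_∞ = +1.
v=17: a=17^-3·(≡14), b=17^-1·(≡3) mod 17; (14|17)=-1, (3|17)=-1; (−1)^{-3·-1·8}·(-1)^-1·(-1)^-3 = +1.
v=5: a=5^6·(≡2), b=5^4·(≡4) mod 5; (2|5)=-1, (4|5)=+1; (−1)^{6·4·2}·(-1)^4·(+1)^6 = +1.
v=11: a=11^0·(≡9), b=11^-2·(≡3) mod 11; (9|11)=+1, (3|11)=+1; (−1)^{0·-2·5}·(+1)^-2·(+1)^0 = +1.
v=47: a=47^2·(≡30), b=47^1·(≡37) mod 47; (30|47)=-1, (37|47)=+1; (−1)^{2·1·23}·(-1)^1·(+1)^2 = -1.
v=31: a=31^3·(≡20), b=31^1·(≡7) mod 31; (20|31)=+1, (7|31)=+1; (−1)^{3·1·15}·(+1)^1·(+1)^3 = -1.
v=3: a=3^7·(≡2), b=3^7·(≡2) mod 3; (2|3)=-1, (2|3)=-1; (−1)^{7·7·1}·(-1)^7·(-1)^7 = -1.
Ram(-36363, 181160466) = {2, 3, 23, 31, 47, 53}; no ℚ_2-point on the conic.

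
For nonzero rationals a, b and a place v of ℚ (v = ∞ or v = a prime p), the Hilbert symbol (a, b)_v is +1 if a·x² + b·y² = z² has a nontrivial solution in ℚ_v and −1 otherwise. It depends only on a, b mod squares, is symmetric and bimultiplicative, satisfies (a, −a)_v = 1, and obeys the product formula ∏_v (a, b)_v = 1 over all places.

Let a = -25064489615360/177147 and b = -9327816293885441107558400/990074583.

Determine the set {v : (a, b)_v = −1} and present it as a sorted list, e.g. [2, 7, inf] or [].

[3, 5, 13, 17, 23, inf]

(a, b) ≡ (-6630, -598) mod (ℚ^×)²; places V = {2, 3, 5, 13, 17, 23, ∞}.
(a,b)_∞: sgn(-6630)=−, sgn(-598)=−, so -1.
(a,b)_2: α=27, β=45; u≡5, v≡5 (mod 8); ε(u)ε(v)=0·0, αω(v)=27·1, βω(u)=45·1; sum ≡ 0  ⇒  +1.
(a,b)_13: α=3, u≡1; β=9, v≡11 (mod 13); (1|13)=+1, (11|13)=-1; sign (−1)^0·+1^9·-1^3 = -1.
(a,b)_23: α=0, u≡20; β=-1, v≡15 (mod 23); (20|23)=-1, (15|23)=-1; sign (−1)^0·-1^-1·-1^0 = -1.
(a,b)_3: α=-11, u≡1; β=-16, v≡2 (mod 3); (1|3)=+1, (2|3)=-1; sign (−1)^0·+1^-16·-1^-11 = -1.
(a,b)_5: α=1, u≡4; β=2, v≡3 (mod 5); (4|5)=+1, (3|5)=-1; sign (−1)^0·+1^2·-1^1 = -1.
(a,b)_17: α=1, u≡16; β=0, v≡12 (mod 17); (16|17)=+1, (12|17)=-1; sign (−1)^0·+1^0·-1^1 = -1.
Ram(-6630, -598) = {3, 5, 13, 17, 23, ∞}; no ℚ_3-point on the conic.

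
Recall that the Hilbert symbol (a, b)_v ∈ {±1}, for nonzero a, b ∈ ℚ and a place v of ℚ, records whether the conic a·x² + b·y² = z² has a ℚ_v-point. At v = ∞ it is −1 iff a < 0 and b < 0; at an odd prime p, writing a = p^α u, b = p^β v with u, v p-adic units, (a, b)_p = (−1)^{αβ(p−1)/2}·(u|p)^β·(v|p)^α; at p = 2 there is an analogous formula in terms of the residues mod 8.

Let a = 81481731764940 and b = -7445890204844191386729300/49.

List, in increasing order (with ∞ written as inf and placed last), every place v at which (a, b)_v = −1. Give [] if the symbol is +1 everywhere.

Mod squares: a ≡ 2267915, b ≡ -37. Check v ∈ {∞, 2, 3, 5, 7, 11, 13, 23, 37, 41}.
v=13: a=13^1·(≡8), b=13^2·(≡11) mod 13; (8|13)=-1, (11|13)=-1; (−1)^{1·2·6}·(-1)^2·(-1)^1 = -1.
v=5: a=5^1·(≡3), b=5^2·(≡2) mod 5; (3|5)=-1, (2|5)=-1; (−1)^{1·2·2}·(-1)^2·(-1)^1 = -1.
v=3: a=3^8·(≡2), b=3^10·(≡2) mod 3; (2|3)=-1, (2|3)=-1; (−1)^{8·10·1}·(-1)^10·(-1)^8 = +1.
v=23: a=23^1·(≡2), b=23^2·(≡8) mod 23; (2|23)=+1, (8|23)=+1; (−1)^{1·2·11}·(+1)^2·(+1)^1 = +1.
v=7: a=7^0·(≡3), b=7^-2·(≡3) mod 7; (3|7)=-1, (3|7)=-1; (−1)^{0·-2·3}·(-1)^-2·(-1)^0 = +1.
v=37: a=37^3·(≡31), b=37^5·(≡36) mod 37; (31|37)=-1, (36|37)=+1; (−1)^{3·5·18}·(-1)^5·(+1)^3 = -1.
v=11: a=11^0·(≡1), b=11^2·(≡6) mod 11; (1|11)=+1, (6|11)=-1; (−1)^{0·2·5}·(+1)^2·(-1)^0 = +1.
v=2: v_2(a)=2, v_2(b)=2; units ≡ 3, 3 (mod 8); ε·ε+αω+βω = 1·1+2·1+2·1 ≡ 1  ⇒  (a,b)_2 = -1.
v=∞: 2267915 > 0 and -37 < 0  ⇒  (a,b)_∞ = +1.
v=41: a=41^1·(≡15), b=41^2·(≡10) mod 41; (15|41)=-1, (10|41)=+1; (−1)^{1·2·20}·(-1)^2·(+1)^1 = +1.
Ram(2267915, -37) = {2, 5, 13, 37}; no ℚ_2-point on the conic.

[2, 5, 13, 37]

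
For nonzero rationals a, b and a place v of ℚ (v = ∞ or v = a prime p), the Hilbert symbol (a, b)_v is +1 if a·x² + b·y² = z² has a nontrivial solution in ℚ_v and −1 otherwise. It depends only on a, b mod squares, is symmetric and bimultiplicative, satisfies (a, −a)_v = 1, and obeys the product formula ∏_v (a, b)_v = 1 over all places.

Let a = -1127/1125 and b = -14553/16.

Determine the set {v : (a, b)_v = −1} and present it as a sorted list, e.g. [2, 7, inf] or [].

[3, 5, 11, inf]

Mod squares: a ≡ -115, b ≡ -33. Check v ∈ {∞, 2, 3, 5, 7, 11, 23}.
v=11: a=11^0·(≡2), b=11^1·(≡6) mod 11; (2|11)=-1, (6|11)=-1; (−1)^{0·1·5}·(-1)^1·(-1)^0 = -1.
v=5: a=5^-3·(≡2), b=5^0·(≡2) mod 5; (2|5)=-1, (2|5)=-1; (−1)^{-3·0·2}·(-1)^0·(-1)^-3 = -1.
v=2: v_2(a)=0, v_2(b)=-4; units ≡ 5, 7 (mod 8); ε·ε+αω+βω = 0·1+0·0+-4·1 ≡ 0  ⇒  (a,b)_2 = +1.
v=23: a=23^1·(≡13), b=23^0·(≡9) mod 23; (13|23)=+1, (9|23)=+1; (−1)^{1·0·11}·(+1)^0·(+1)^1 = +1.
v=∞: -115 < 0 and -33 < 0  ⇒  (a,b)_∞ = -1.
v=7: a=7^2·(≡1), b=7^2·(≡2) mod 7; (1|7)=+1, (2|7)=+1; (−1)^{2·2·3}·(+1)^2·(+1)^2 = +1.
v=3: a=3^-2·(≡2), b=3^3·(≡1) mod 3; (2|3)=-1, (1|3)=+1; (−1)^{-2·3·1}·(-1)^3·(+1)^-2 = -1.
|Ram(-115, -33)| = 4, even; anisotropic at {3, 5, 11, ∞}.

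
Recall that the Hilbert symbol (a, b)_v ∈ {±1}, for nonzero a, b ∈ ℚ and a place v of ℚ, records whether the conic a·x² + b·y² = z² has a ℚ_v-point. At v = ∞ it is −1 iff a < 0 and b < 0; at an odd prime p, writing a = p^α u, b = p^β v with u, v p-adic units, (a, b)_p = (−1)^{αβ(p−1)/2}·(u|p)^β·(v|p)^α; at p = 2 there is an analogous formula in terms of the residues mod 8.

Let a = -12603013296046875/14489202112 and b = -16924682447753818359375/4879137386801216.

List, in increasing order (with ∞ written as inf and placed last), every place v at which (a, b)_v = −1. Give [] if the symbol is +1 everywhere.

Mod squares: a ≡ -35581, b ≡ -676039. Check v ∈ {∞, 2, 3, 5, 7, 11, 13, 17, 19, 23, 47}.
v=17: a=17^3·(≡4), b=17^5·(≡15) mod 17; (4|17)=+1, (15|17)=+1; (−1)^{3·5·8}·(+1)^5·(+1)^3 = +1.
v=47: a=47^-2·(≡39), b=47^-2·(≡28) mod 47; (39|47)=-1, (28|47)=+1; (−1)^{-2·-2·23}·(-1)^-2·(+1)^-2 = +1.
v=3: a=3^2·(≡2), b=3^4·(≡2) mod 3; (2|3)=-1, (2|3)=-1; (−1)^{2·4·1}·(-1)^4·(-1)^2 = +1.
v=7: a=7^-1·(≡6), b=7^-1·(≡1) mod 7; (6|7)=-1, (1|7)=+1; (−1)^{-1·-1·3}·(-1)^-1·(+1)^-1 = +1.
v=2: v_2(a)=-6, v_2(b)=-6; units ≡ 3, 1 (mod 8); ε·ε+αω+βω = 1·0+-6·0+-6·1 ≡ 0  ⇒  (a,b)_2 = +1.
v=5: a=5^6·(≡4), b=5^10·(≡4) mod 5; (4|5)=+1, (4|5)=+1; (−1)^{6·10·2}·(+1)^10·(+1)^6 = +1.
v=13: a=13^3·(≡11), b=13^3·(≡1) mod 13; (11|13)=-1, (1|13)=+1; (−1)^{3·3·6}·(-1)^3·(+1)^3 = -1.
v=11: a=11^-4·(≡4), b=11^-8·(≡10) mod 11; (4|11)=+1, (10|11)=-1; (−1)^{-4·-8·5}·(+1)^-8·(-1)^-4 = +1.
v=∞: -35581 < 0 and -676039 < 0  ⇒  (a,b)_∞ = -1.
v=19: a=19^2·(≡11), b=19^3·(≡5) mod 19; (11|19)=+1, (5|19)=+1; (−1)^{2·3·9}·(+1)^3·(+1)^2 = +1.
v=23: a=23^1·(≡11), b=23^-1·(≡3) mod 23; (11|23)=-1, (3|23)=+1; (−1)^{1·-1·11}·(-1)^-1·(+1)^1 = +1.
|Ram(-35581, -676039)| = 2, even; anisotropic at {13, ∞}.

[13, inf]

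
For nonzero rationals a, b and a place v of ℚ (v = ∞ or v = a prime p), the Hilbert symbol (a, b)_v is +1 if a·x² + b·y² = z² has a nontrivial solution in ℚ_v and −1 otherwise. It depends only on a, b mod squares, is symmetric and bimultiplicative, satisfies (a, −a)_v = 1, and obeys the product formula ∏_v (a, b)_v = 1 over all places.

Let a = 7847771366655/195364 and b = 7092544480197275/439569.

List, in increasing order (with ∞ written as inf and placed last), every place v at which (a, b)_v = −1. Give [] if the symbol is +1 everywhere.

Mod squares: a ≡ 55, b ≡ 11. Check v ∈ {∞, 2, 3, 5, 11, 13, 17, 19, 47}.
v=2: v_2(a)=-2, v_2(b)=0; units ≡ 7, 3 (mod 8); ε·ε+αω+βω = 1·1+-2·1+0·0 ≡ 1  ⇒  (a,b)_2 = -1.
v=17: a=17^-2·(≡16), b=17^-2·(≡6) mod 17; (16|17)=+1, (6|17)=-1; (−1)^{-2·-2·8}·(+1)^-2·(-1)^-2 = +1.
v=3: a=3^4·(≡1), b=3^-2·(≡2) mod 3; (1|3)=+1, (2|3)=-1; (−1)^{4·-2·1}·(+1)^-2·(-1)^4 = +1.
v=19: a=19^2·(≡9), b=19^2·(≡6) mod 19; (9|19)=+1, (6|19)=+1; (−1)^{2·2·9}·(+1)^2·(+1)^2 = +1.
v=47: a=47^4·(≡37), b=47^4·(≡35) mod 47; (37|47)=+1, (35|47)=-1; (−1)^{4·4·23}·(+1)^4·(-1)^4 = +1.
v=13: a=13^-2·(≡1), b=13^-2·(≡8) mod 13; (1|13)=+1, (8|13)=-1; (−1)^{-2·-2·6}·(+1)^-2·(-1)^-2 = +1.
v=∞: 55 > 0 and 11 > 0  ⇒  (a,b)_∞ = +1.
v=11: a=11^1·(≡4), b=11^5·(≡1) mod 11; (4|11)=+1, (1|11)=+1; (−1)^{1·5·5}·(+1)^5·(+1)^1 = -1.
v=5: a=5^1·(≡4), b=5^2·(≡4) mod 5; (4|5)=+1, (4|5)=+1; (−1)^{1·2·2}·(+1)^2·(+1)^1 = +1.
Ram(55, 11) = {2, 11}; no ℚ_2-point on the conic.

[2, 11]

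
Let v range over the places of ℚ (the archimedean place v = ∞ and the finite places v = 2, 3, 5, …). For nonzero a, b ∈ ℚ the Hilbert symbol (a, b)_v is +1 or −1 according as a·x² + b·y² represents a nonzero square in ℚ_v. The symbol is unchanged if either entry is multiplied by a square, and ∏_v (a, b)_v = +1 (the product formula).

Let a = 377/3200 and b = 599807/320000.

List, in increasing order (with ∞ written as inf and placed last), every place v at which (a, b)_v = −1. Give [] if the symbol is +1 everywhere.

Mod squares: a ≡ 754, b ≡ 1199614. Check v ∈ {∞, 2, 5, 13, 29, 37, 43}.
v=29: a=29^1·(≡10), b=29^1·(≡17) mod 29; (10|29)=-1, (17|29)=-1; (−1)^{1·1·14}·(-1)^1·(-1)^1 = +1.
v=43: a=43^0·(≡9), b=43^1·(≡33) mod 43; (9|43)=+1, (33|43)=-1; (−1)^{0·1·21}·(+1)^1·(-1)^0 = +1.
v=37: a=37^0·(≡23), b=37^1·(≡11) mod 37; (23|37)=-1, (11|37)=+1; (−1)^{0·1·18}·(-1)^1·(+1)^0 = -1.
v=13: a=13^1·(≡8), b=13^1·(≡3) mod 13; (8|13)=-1, (3|13)=+1; (−1)^{1·1·6}·(-1)^1·(+1)^1 = -1.
v=5: a=5^-2·(≡4), b=5^-4·(≡1) mod 5; (4|5)=+1, (1|5)=+1; (−1)^{-2·-4·2}·(+1)^-4·(+1)^-2 = +1.
v=2: v_2(a)=-7, v_2(b)=-9; units ≡ 1, 7 (mod 8); ε·ε+αω+βω = 0·1+-7·0+-9·0 ≡ 0  ⇒  (a,b)_2 = +1.
v=∞: 754 > 0 and 1199614 > 0  ⇒  (a,b)_∞ = +1.
Ram(754, 1199614) = {13, 37}; no ℚ_13-point on the conic.

[13, 37]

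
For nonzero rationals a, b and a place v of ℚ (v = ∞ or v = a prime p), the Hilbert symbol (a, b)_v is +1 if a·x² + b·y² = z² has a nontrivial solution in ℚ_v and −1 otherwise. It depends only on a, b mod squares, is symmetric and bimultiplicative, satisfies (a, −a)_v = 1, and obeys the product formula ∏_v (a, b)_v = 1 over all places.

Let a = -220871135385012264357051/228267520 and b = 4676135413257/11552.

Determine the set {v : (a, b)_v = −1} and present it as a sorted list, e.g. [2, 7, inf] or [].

[11, 13]

(a, b) ≡ (-27170, 10626) mod (ℚ^×)²; places V = {2, 3, 5, 7, 11, 13, 19, 23, 29, 31, ∞}.
(a,b)_3: α=4, u≡1; β=3, v≡2 (mod 3); (1|3)=+1, (2|3)=-1; sign (−1)^0·+1^3·-1^4 = +1.
(a,b)_13: α=-1, u≡10; β=0, v≡6 (mod 13); (10|13)=+1, (6|13)=-1; sign (−1)^0·+1^0·-1^-1 = -1.
(a,b)_29: α=4, u≡18; β=2, v≡21 (mod 29); (18|29)=-1, (21|29)=-1; sign (−1)^0·-1^2·-1^4 = +1.
(a,b)_7: α=2, u≡1; β=1, v≡5 (mod 7); (1|7)=+1, (5|7)=-1; sign (−1)^0·+1^1·-1^2 = +1.
(a,b)_5: α=-1, u≡1; β=0, v≡1 (mod 5); (1|5)=+1, (1|5)=+1; sign (−1)^0·+1^0·+1^-1 = +1.
(a,b)_∞: sgn(-27170)=−, sgn(10626)=+, so +1.
(a,b)_11: α=5, u≡1; β=3, v≡9 (mod 11); (1|11)=+1, (9|11)=+1; sign (−1)^1·+1^3·+1^5 = -1.
(a,b)_2: α=-9, β=-5; u≡7, v≡1 (mod 8); ε(u)ε(v)=1·0, αω(v)=-9·0, βω(u)=-5·0; sum ≡ 0  ⇒  +1.
(a,b)_31: α=4, u≡15; β=2, v≡22 (mod 31); (15|31)=-1, (22|31)=-1; sign (−1)^0·-1^2·-1^4 = +1.
(a,b)_19: α=-3, u≡2; β=-2, v≡5 (mod 19); (2|19)=-1, (5|19)=+1; sign (−1)^0·-1^-2·+1^-3 = +1.
(a,b)_23: α=2, u≡1; β=1, v≡13 (mod 23); (1|23)=+1, (13|23)=+1; sign (−1)^0·+1^1·+1^2 = +1.
(-27170, 10626 / ℚ) ramifies at {11, 13}: a division algebra.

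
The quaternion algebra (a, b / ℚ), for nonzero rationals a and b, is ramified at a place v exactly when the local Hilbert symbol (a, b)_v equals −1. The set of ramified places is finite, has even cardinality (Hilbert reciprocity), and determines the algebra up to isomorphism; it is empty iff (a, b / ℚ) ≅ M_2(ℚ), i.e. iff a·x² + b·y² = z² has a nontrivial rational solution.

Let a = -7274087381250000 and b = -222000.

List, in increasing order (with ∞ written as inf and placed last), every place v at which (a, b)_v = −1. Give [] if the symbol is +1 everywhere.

[3, 23, 37, inf]

(a, b) ≡ (-69, -555) mod (ℚ^×)²; places V = {2, 3, 5, 23, 37, ∞}.
(a,b)_5: α=8, u≡4; β=3, v≡4 (mod 5); (4|5)=+1, (4|5)=+1; sign (−1)^0·+1^3·+1^8 = +1.
(a,b)_23: α=1, u≡20; β=0, v≡19 (mod 23); (20|23)=-1, (19|23)=-1; sign (−1)^0·-1^0·-1^1 = -1.
(a,b)_2: α=4, β=4; u≡3, v≡5 (mod 8); ε(u)ε(v)=1·0, αω(v)=4·1, βω(u)=4·1; sum ≡ 0  ⇒  +1.
(a,b)_∞: sgn(-69)=−, sgn(-555)=−, so -1.
(a,b)_37: α=4, u≡13; β=1, v≡31 (mod 37); (13|37)=-1, (31|37)=-1; sign (−1)^0·-1^1·-1^4 = -1.
(a,b)_3: α=3, u≡1; β=1, v≡1 (mod 3); (1|3)=+1, (1|3)=+1; sign (−1)^1·+1^1·+1^3 = -1.
Ram(-69, -555) = {3, 23, 37, ∞}; no ℚ_3-point on the conic.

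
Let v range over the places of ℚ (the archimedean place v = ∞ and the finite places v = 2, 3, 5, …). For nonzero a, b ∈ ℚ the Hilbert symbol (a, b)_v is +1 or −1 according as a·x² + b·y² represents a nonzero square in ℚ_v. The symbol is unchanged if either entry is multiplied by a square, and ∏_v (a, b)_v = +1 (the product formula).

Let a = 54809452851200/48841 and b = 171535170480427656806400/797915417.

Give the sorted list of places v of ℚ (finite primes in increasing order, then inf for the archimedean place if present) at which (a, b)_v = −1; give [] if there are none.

(a, b) ≡ (1763, 56202) mod (ℚ^×)²; places V = {2, 3, 5, 7, 13, 17, 19, 29, 31, 41, 43, ∞}.
(a,b)_13: α=-2, u≡7; β=-2, v≡3 (mod 13); (7|13)=-1, (3|13)=+1; sign (−1)^0·-1^-2·+1^-2 = +1.
(a,b)_2: α=12, β=23; u≡3, v≡5 (mod 8); ε(u)ε(v)=1·0, αω(v)=12·1, βω(u)=23·1; sum ≡ 1  ⇒  -1.
(a,b)_5: α=2, u≡3; β=2, v≡3 (mod 5); (3|5)=-1, (3|5)=-1; sign (−1)^0·-1^2·-1^2 = +1.
(a,b)_7: α=0, u≡6; β=2, v≡6 (mod 7); (6|7)=-1, (6|7)=-1; sign (−1)^0·-1^2·-1^0 = +1.
(a,b)_17: α=-2, u≡12; β=-3, v≡4 (mod 17); (12|17)=-1, (4|17)=+1; sign (−1)^0·-1^-3·+1^-2 = -1.
(a,b)_29: α=2, u≡25; β=1, v≡25 (mod 29); (25|29)=+1, (25|29)=+1; sign (−1)^0·+1^1·+1^2 = +1.
(a,b)_19: α=2, u≡13; β=3, v≡8 (mod 19); (13|19)=-1, (8|19)=-1; sign (−1)^0·-1^3·-1^2 = -1.
(a,b)_31: α=0, u≡15; β=-2, v≡26 (mod 31); (15|31)=-1, (26|31)=-1; sign (−1)^0·-1^-2·-1^0 = +1.
(a,b)_43: α=1, u≡16; β=2, v≡14 (mod 43); (16|43)=+1, (14|43)=+1; sign (−1)^0·+1^2·+1^1 = +1.
(a,b)_3: α=0, u≡2; β=3, v≡2 (mod 3); (2|3)=-1, (2|3)=-1; sign (−1)^0·-1^3·-1^0 = -1.
(a,b)_41: α=1, u≡39; β=2, v≡20 (mod 41); (39|41)=+1, (20|41)=+1; sign (−1)^0·+1^2·+1^1 = +1.
(a,b)_∞: sgn(1763)=+, sgn(56202)=+, so +1.
|Ram(1763, 56202)| = 4, even; anisotropic at {2, 3, 17, 19}.

[2, 3, 17, 19]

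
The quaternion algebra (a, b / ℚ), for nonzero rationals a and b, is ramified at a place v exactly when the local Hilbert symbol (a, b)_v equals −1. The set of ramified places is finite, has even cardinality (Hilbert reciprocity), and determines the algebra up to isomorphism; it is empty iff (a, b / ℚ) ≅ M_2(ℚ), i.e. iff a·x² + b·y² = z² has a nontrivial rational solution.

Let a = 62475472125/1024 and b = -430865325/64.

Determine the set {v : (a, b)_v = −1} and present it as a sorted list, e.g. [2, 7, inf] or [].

Mod squares: a ≡ 36685, b ≡ -253. Check v ∈ {∞, 2, 3, 5, 11, 23, 29}.
v=5: a=5^3·(≡3), b=5^2·(≡3) mod 5; (3|5)=-1, (3|5)=-1; (−1)^{3·2·2}·(-1)^2·(-1)^3 = -1.
v=29: a=29^3·(≡19), b=29^2·(≡3) mod 29; (19|29)=-1, (3|29)=-1; (−1)^{3·2·14}·(-1)^2·(-1)^3 = -1.
v=11: a=11^1·(≡10), b=11^1·(≡8) mod 11; (10|11)=-1, (8|11)=-1; (−1)^{1·1·5}·(-1)^1·(-1)^1 = -1.
v=∞: 36685 > 0 and -253 < 0  ⇒  (a,b)_∞ = +1.
v=2: v_2(a)=-10, v_2(b)=-6; units ≡ 5, 3 (mod 8); ε·ε+αω+βω = 0·1+-10·1+-6·1 ≡ 0  ⇒  (a,b)_2 = +1.
v=23: a=23^1·(≡1), b=23^1·(≡1) mod 23; (1|23)=+1, (1|23)=+1; (−1)^{1·1·11}·(+1)^1·(+1)^1 = -1.
v=3: a=3^4·(≡1), b=3^4·(≡2) mod 3; (1|3)=+1, (2|3)=-1; (−1)^{4·4·1}·(+1)^4·(-1)^4 = +1.
|Ram(36685, -253)| = 4, even; anisotropic at {5, 11, 23, 29}.

[5, 11, 23, 29]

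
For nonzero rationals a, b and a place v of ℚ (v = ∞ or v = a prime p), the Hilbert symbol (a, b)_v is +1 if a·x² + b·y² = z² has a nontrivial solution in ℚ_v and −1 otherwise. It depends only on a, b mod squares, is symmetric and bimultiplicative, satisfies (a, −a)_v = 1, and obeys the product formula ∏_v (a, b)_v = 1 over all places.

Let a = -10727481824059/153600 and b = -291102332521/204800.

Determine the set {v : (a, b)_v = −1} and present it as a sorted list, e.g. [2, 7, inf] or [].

(a, b) ≡ (-546, -2) mod (ℚ^×)²; places V = {2, 3, 5, 7, 11, 13, ∞}.
(a,b)_5: α=-2, u≡4; β=-2, v≡2 (mod 5); (4|5)=+1, (2|5)=-1; sign (−1)^0·+1^-2·-1^-2 = +1.
(a,b)_2: α=-11, β=-13; u≡7, v≡7 (mod 8); ε(u)ε(v)=1·1, αω(v)=-11·0, βω(u)=-13·0; sum ≡ 1  ⇒  -1.
(a,b)_∞: sgn(-546)=−, sgn(-2)=−, so -1.
(a,b)_7: α=9, u≡5; β=6, v≡3 (mod 7); (5|7)=-1, (3|7)=-1; sign (−1)^0·-1^6·-1^9 = -1.
(a,b)_13: α=3, u≡4; β=2, v≡5 (mod 13); (4|13)=+1, (5|13)=-1; sign (−1)^0·+1^2·-1^3 = -1.
(a,b)_3: α=-1, u≡1; β=0, v≡1 (mod 3); (1|3)=+1, (1|3)=+1; sign (−1)^0·+1^0·+1^-1 = +1.
(a,b)_11: α=2, u≡5; β=4, v≡3 (mod 11); (5|11)=+1, (3|11)=+1; sign (−1)^0·+1^4·+1^2 = +1.
Ram(-546, -2) = {2, 7, 13, ∞}; no ℚ_2-point on the conic.

[2, 7, 13, inf]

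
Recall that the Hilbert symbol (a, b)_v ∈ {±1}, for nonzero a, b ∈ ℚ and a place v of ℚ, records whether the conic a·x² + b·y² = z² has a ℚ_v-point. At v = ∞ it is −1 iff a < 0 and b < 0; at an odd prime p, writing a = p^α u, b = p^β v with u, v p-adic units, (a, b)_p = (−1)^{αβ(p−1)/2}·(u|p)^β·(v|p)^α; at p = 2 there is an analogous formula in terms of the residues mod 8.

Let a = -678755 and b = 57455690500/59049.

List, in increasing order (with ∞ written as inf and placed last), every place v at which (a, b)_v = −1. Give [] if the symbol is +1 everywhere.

[7, 11, 23, 47]

(a, b) ≡ (-678755, 3399745) mod (ℚ^×)²; places V = {2, 3, 5, 7, 11, 13, 17, 23, 37, 41, 43, 47, ∞}.
(a,b)_23: α=0, u≡21; β=1, v≡21 (mod 23); (21|23)=-1, (21|23)=-1; sign (−1)^0·-1^1·-1^0 = -1.
(a,b)_17: α=0, u≡4; β=1, v≡12 (mod 17); (4|17)=+1, (12|17)=-1; sign (−1)^0·+1^1·-1^0 = +1.
(a,b)_2: α=0, β=2; u≡5, v≡1 (mod 8); ε(u)ε(v)=0·0, αω(v)=0·0, βω(u)=2·1; sum ≡ 0  ⇒  +1.
(a,b)_43: α=1, u≡39; β=0, v≡38 (mod 43); (39|43)=-1, (38|43)=+1; sign (−1)^0·-1^0·+1^1 = +1.
(a,b)_7: α=1, u≡6; β=0, v≡3 (mod 7); (6|7)=-1, (3|7)=-1; sign (−1)^0·-1^0·-1^1 = -1.
(a,b)_5: α=1, u≡4; β=3, v≡1 (mod 5); (4|5)=+1, (1|5)=+1; sign (−1)^0·+1^3·+1^1 = +1.
(a,b)_13: α=0, u≡1; β=2, v≡7 (mod 13); (1|13)=+1, (7|13)=-1; sign (−1)^0·+1^2·-1^0 = +1.
(a,b)_∞: sgn(-678755)=−, sgn(3399745)=+, so +1.
(a,b)_41: α=1, u≡9; β=0, v≡4 (mod 41); (9|41)=+1, (4|41)=+1; sign (−1)^0·+1^0·+1^1 = +1.
(a,b)_47: α=0, u≡19; β=1, v≡17 (mod 47); (19|47)=-1, (17|47)=+1; sign (−1)^0·-1^1·+1^0 = -1.
(a,b)_11: α=1, u≡5; β=0, v≡10 (mod 11); (5|11)=+1, (10|11)=-1; sign (−1)^0·+1^0·-1^1 = -1.
(a,b)_37: α=0, u≡10; β=1, v≡5 (mod 37); (10|37)=+1, (5|37)=-1; sign (−1)^0·+1^1·-1^0 = +1.
(a,b)_3: α=0, u≡1; β=-10, v≡1 (mod 3); (1|3)=+1, (1|3)=+1; sign (−1)^0·+1^-10·+1^0 = +1.
Ram(-678755, 3399745) = {7, 11, 23, 47}; no ℚ_7-point on the conic.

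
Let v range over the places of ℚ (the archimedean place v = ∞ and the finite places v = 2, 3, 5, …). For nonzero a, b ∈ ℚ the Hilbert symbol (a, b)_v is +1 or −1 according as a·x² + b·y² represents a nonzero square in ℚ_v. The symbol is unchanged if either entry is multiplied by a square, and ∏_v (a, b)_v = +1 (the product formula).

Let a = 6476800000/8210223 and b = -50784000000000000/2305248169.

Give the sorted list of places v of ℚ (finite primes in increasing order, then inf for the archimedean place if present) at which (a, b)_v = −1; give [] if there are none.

[2, 23]

(a, b) ≡ (17710, -6) mod (ℚ^×)²; places V = {2, 3, 5, 7, 11, 19, 23, ∞}.
(a,b)_7: α=-1, u≡5; β=-2, v≡1 (mod 7); (5|7)=-1, (1|7)=+1; sign (−1)^0·-1^-2·+1^-1 = +1.
(a,b)_3: α=-2, u≡1; β=1, v≡1 (mod 3); (1|3)=+1, (1|3)=+1; sign (−1)^0·+1^1·+1^-2 = +1.
(a,b)_2: α=13, β=17; u≡7, v≡5 (mod 8); ε(u)ε(v)=1·0, αω(v)=13·1, βω(u)=17·0; sum ≡ 1  ⇒  -1.
(a,b)_5: α=5, u≡2; β=12, v≡4 (mod 5); (2|5)=-1, (4|5)=+1; sign (−1)^0·-1^12·+1^5 = +1.
(a,b)_11: α=1, u≡3; β=0, v≡9 (mod 11); (3|11)=+1, (9|11)=+1; sign (−1)^0·+1^0·+1^1 = +1.
(a,b)_∞: sgn(17710)=+, sgn(-6)=−, so +1.
(a,b)_19: α=-4, u≡8; β=-6, v≡14 (mod 19); (8|19)=-1, (14|19)=-1; sign (−1)^0·-1^-6·-1^-4 = +1.
(a,b)_23: α=1, u≡15; β=2, v≡22 (mod 23); (15|23)=-1, (22|23)=-1; sign (−1)^0·-1^2·-1^1 = -1.
(17710, -6 / ℚ) ramifies at {2, 23}: a division algebra.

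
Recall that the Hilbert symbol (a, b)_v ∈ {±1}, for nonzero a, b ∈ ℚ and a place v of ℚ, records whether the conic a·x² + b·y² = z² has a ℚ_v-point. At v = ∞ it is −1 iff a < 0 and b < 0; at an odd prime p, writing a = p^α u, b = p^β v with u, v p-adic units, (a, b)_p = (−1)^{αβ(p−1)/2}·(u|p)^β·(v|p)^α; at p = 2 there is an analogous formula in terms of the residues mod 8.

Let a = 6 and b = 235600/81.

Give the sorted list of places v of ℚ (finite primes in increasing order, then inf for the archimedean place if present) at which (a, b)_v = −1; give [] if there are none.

[2, 31]

Mod squares: a ≡ 6, b ≡ 589. Check v ∈ {∞, 2, 3, 5, 19, 31}.
v=31: a=31^0·(≡6), b=31^1·(≡28) mod 31; (6|31)=-1, (28|31)=+1; (−1)^{0·1·15}·(-1)^1·(+1)^0 = -1.
v=3: a=3^1·(≡2), b=3^-4·(≡1) mod 3; (2|3)=-1, (1|3)=+1; (−1)^{1·-4·1}·(-1)^-4·(+1)^1 = +1.
v=5: a=5^0·(≡1), b=5^2·(≡4) mod 5; (1|5)=+1, (4|5)=+1; (−1)^{0·2·2}·(+1)^2·(+1)^0 = +1.
v=2: v_2(a)=1, v_2(b)=4; units ≡ 3, 5 (mod 8); ε·ε+αω+βω = 1·0+1·1+4·1 ≡ 1  ⇒  (a,b)_2 = -1.
v=19: a=19^0·(≡6), b=19^1·(≡10) mod 19; (6|19)=+1, (10|19)=-1; (−1)^{0·1·9}·(+1)^1·(-1)^0 = +1.
v=∞: 6 > 0 and 589 > 0  ⇒  (a,b)_∞ = +1.
Ram(6, 589) = {2, 31}; no ℚ_2-point on the conic.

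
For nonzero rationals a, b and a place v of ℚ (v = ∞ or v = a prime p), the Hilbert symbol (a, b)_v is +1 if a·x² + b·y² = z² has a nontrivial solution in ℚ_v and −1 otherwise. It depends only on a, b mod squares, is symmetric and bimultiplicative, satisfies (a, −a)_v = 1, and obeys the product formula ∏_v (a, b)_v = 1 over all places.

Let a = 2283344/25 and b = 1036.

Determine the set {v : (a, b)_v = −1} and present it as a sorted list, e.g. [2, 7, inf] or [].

[19, 29]

(a, b) ≡ (142709, 259) mod (ℚ^×)²; places V = {2, 5, 7, 19, 29, 37, ∞}.
(a,b)_19: α=1, u≡16; β=0, v≡10 (mod 19); (16|19)=+1, (10|19)=-1; sign (−1)^0·+1^0·-1^1 = -1.
(a,b)_7: α=1, u≡5; β=1, v≡1 (mod 7); (5|7)=-1, (1|7)=+1; sign (−1)^1·-1^1·+1^1 = +1.
(a,b)_5: α=-2, u≡4; β=0, v≡1 (mod 5); (4|5)=+1, (1|5)=+1; sign (−1)^0·+1^0·+1^-2 = +1.
(a,b)_2: α=4, β=2; u≡5, v≡3 (mod 8); ε(u)ε(v)=0·1, αω(v)=4·1, βω(u)=2·1; sum ≡ 0  ⇒  +1.
(a,b)_29: α=1, u≡7; β=0, v≡21 (mod 29); (7|29)=+1, (21|29)=-1; sign (−1)^0·+1^0·-1^1 = -1.
(a,b)_37: α=1, u≡25; β=1, v≡28 (mod 37); (25|37)=+1, (28|37)=+1; sign (−1)^0·+1^1·+1^1 = +1.
(a,b)_∞: sgn(142709)=+, sgn(259)=+, so +1.
Ram(142709, 259) = {19, 29}; no ℚ_19-point on the conic.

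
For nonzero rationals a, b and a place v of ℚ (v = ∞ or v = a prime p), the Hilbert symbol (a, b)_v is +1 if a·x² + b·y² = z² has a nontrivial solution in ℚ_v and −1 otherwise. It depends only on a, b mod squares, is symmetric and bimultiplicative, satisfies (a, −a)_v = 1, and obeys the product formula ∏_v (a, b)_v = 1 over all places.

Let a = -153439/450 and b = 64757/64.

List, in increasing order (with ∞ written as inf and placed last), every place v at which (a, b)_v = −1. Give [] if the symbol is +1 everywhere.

(a, b) ≡ (-306878, 77) mod (ℚ^×)²; places V = {2, 3, 5, 7, 11, 13, 29, 37, ∞}.
(a,b)_37: α=1, u≡18; β=0, v≡3 (mod 37); (18|37)=-1, (3|37)=+1; sign (−1)^0·-1^0·+1^1 = +1.
(a,b)_7: α=0, u≡4; β=1, v≡4 (mod 7); (4|7)=+1, (4|7)=+1; sign (−1)^0·+1^1·+1^0 = +1.
(a,b)_3: α=-2, u≡1; β=0, v≡2 (mod 3); (1|3)=+1, (2|3)=-1; sign (−1)^0·+1^0·-1^-2 = +1.
(a,b)_29: α=1, u≡3; β=2, v≡8 (mod 29); (3|29)=-1, (8|29)=-1; sign (−1)^0·-1^2·-1^1 = -1.
(a,b)_13: α=1, u≡5; β=0, v≡9 (mod 13); (5|13)=-1, (9|13)=+1; sign (−1)^0·-1^0·+1^1 = +1.
(a,b)_∞: sgn(-306878)=−, sgn(77)=+, so +1.
(a,b)_2: α=-1, β=-6; u≡1, v≡5 (mod 8); ε(u)ε(v)=0·0, αω(v)=-1·1, βω(u)=-6·0; sum ≡ 1  ⇒  -1.
(a,b)_11: α=1, u≡1; β=1, v≡10 (mod 11); (1|11)=+1, (10|11)=-1; sign (−1)^1·+1^1·-1^1 = +1.
(a,b)_5: α=-2, u≡2; β=0, v≡3 (mod 5); (2|5)=-1, (3|5)=-1; sign (−1)^0·-1^0·-1^-2 = +1.
|Ram(-306878, 77)| = 2, even; anisotropic at {2, 29}.

[2, 29]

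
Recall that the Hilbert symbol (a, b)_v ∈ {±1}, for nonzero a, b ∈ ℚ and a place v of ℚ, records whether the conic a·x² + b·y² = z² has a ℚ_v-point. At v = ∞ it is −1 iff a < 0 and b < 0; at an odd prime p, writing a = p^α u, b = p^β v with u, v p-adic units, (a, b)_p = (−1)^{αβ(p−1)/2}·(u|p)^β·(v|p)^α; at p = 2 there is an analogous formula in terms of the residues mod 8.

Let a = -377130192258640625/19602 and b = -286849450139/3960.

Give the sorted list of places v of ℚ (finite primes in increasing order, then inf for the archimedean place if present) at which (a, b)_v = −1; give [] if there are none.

[11, inf]

(a, b) ≡ (-34, -7710010) mod (ℚ^×)²; places V = {2, 3, 5, 7, 11, 17, 19, 31, ∞}.
(a,b)_17: α=5, u≡8; β=5, v≡16 (mod 17); (8|17)=+1, (16|17)=+1; sign (−1)^0·+1^5·+1^5 = +1.
(a,b)_2: α=-1, β=-3; u≡7, v≡3 (mod 8); ε(u)ε(v)=1·1, αω(v)=-1·1, βω(u)=-3·0; sum ≡ 0  ⇒  +1.
(a,b)_11: α=-2, u≡8; β=-1, v≡7 (mod 11); (8|11)=-1, (7|11)=-1; sign (−1)^0·-1^-1·-1^-2 = -1.
(a,b)_5: α=6, u≡1; β=-1, v≡3 (mod 5); (1|5)=+1, (3|5)=-1; sign (−1)^0·+1^-1·-1^6 = +1.
(a,b)_31: α=2, u≡25; β=1, v≡15 (mod 31); (25|31)=+1, (15|31)=-1; sign (−1)^0·+1^1·-1^2 = +1.
(a,b)_∞: sgn(-34)=−, sgn(-7710010)=−, so -1.
(a,b)_3: α=-4, u≡2; β=-2, v≡2 (mod 3); (2|3)=-1, (2|3)=-1; sign (−1)^0·-1^-2·-1^-4 = +1.
(a,b)_19: α=2, u≡11; β=1, v≡10 (mod 19); (11|19)=+1, (10|19)=-1; sign (−1)^0·+1^1·-1^2 = +1.
(a,b)_7: α=2, u≡1; β=3, v≡6 (mod 7); (1|7)=+1, (6|7)=-1; sign (−1)^0·+1^3·-1^2 = +1.
Ram(-34, -7710010) = {11, ∞}; no ℚ_11-point on the conic.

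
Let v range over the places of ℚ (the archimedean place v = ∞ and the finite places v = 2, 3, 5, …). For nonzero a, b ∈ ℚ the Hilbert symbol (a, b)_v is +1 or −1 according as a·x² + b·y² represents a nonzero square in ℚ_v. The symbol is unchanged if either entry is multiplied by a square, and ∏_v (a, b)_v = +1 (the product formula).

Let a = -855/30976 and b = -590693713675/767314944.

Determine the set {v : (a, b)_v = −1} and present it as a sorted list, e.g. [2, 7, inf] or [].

Mod squares: a ≡ -95, b ≡ -4433. Check v ∈ {∞, 2, 3, 5, 11, 13, 19, 29, 31}.
v=∞: -95 < 0 and -4433 < 0  ⇒  (a,b)_∞ = -1.
v=13: a=13^0·(≡12), b=13^3·(≡9) mod 13; (12|13)=+1, (9|13)=+1; (−1)^{0·3·6}·(+1)^3·(+1)^0 = +1.
v=5: a=5^1·(≡4), b=5^2·(≡2) mod 5; (4|5)=+1, (2|5)=-1; (−1)^{1·2·2}·(+1)^2·(-1)^1 = -1.
v=29: a=29^0·(≡11), b=29^-2·(≡5) mod 29; (11|29)=-1, (5|29)=+1; (−1)^{0·-2·14}·(-1)^-2·(+1)^0 = +1.
v=2: v_2(a)=-8, v_2(b)=-10; units ≡ 1, 7 (mod 8); ε·ε+αω+βω = 0·1+-8·0+-10·0 ≡ 0  ⇒  (a,b)_2 = +1.
v=11: a=11^-2·(≡1), b=11^-1·(≡5) mod 11; (1|11)=+1, (5|11)=+1; (−1)^{-2·-1·5}·(+1)^-1·(+1)^-2 = +1.
v=3: a=3^2·(≡1), b=3^-4·(≡1) mod 3; (1|3)=+1, (1|3)=+1; (−1)^{2·-4·1}·(+1)^-4·(+1)^2 = +1.
v=19: a=19^1·(≡2), b=19^2·(≡15) mod 19; (2|19)=-1, (15|19)=-1; (−1)^{1·2·9}·(-1)^2·(-1)^1 = -1.
v=31: a=31^0·(≡24), b=31^3·(≡15) mod 31; (24|31)=-1, (15|31)=-1; (−1)^{0·3·15}·(-1)^3·(-1)^0 = -1.
|Ram(-95, -4433)| = 4, even; anisotropic at {5, 19, 31, ∞}.

[5, 19, 31, inf]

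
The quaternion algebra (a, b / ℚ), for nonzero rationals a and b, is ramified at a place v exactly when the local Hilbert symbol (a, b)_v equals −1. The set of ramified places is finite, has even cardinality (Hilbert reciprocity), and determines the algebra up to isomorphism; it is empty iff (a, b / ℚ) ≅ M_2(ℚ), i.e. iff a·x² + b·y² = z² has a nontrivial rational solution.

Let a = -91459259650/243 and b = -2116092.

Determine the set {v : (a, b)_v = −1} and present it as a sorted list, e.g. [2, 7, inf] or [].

[3, 11, 17, inf]

Mod squares: a ≡ -102, b ≡ -529023. Check v ∈ {∞, 2, 3, 5, 11, 17, 23, 41}.
v=11: a=11^2·(≡6), b=11^1·(≡7) mod 11; (6|11)=-1, (7|11)=-1; (−1)^{2·1·5}·(-1)^1·(-1)^2 = -1.
v=5: a=5^2·(≡3), b=5^0·(≡3) mod 5; (3|5)=-1, (3|5)=-1; (−1)^{2·0·2}·(-1)^0·(-1)^2 = +1.
v=41: a=41^2·(≡39), b=41^1·(≡7) mod 41; (39|41)=+1, (7|41)=-1; (−1)^{2·1·20}·(+1)^1·(-1)^2 = +1.
v=3: a=3^-5·(≡2), b=3^1·(≡2) mod 3; (2|3)=-1, (2|3)=-1; (−1)^{-5·1·1}·(-1)^1·(-1)^-5 = -1.
v=23: a=23^2·(≡8), b=23^1·(≡19) mod 23; (8|23)=+1, (19|23)=-1; (−1)^{2·1·11}·(+1)^1·(-1)^2 = +1.
v=2: v_2(a)=1, v_2(b)=2; units ≡ 5, 1 (mod 8); ε·ε+αω+βω = 0·0+1·0+2·1 ≡ 0  ⇒  (a,b)_2 = +1.
v=∞: -102 < 0 and -529023 < 0  ⇒  (a,b)_∞ = -1.
v=17: a=17^1·(≡12), b=17^1·(≡15) mod 17; (12|17)=-1, (15|17)=+1; (−1)^{1·1·8}·(-1)^1·(+1)^1 = -1.
|Ram(-102, -529023)| = 4, even; anisotropic at {3, 11, 17, ∞}.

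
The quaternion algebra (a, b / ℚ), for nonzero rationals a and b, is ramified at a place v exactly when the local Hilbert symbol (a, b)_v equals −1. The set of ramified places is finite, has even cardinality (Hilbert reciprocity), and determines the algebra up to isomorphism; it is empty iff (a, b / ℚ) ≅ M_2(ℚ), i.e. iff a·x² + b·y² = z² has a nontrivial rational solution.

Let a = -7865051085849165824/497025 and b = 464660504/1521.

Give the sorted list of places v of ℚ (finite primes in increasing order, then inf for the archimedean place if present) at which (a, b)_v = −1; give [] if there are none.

(a, b) ≡ (-551, 84854) mod (ℚ^×)²; places V = {2, 3, 5, 7, 11, 13, 19, 29, 37, 47, ∞}.
(a,b)_29: α=3, u≡17; β=1, v≡19 (mod 29); (17|29)=-1, (19|29)=-1; sign (−1)^0·-1^1·-1^3 = +1.
(a,b)_11: α=4, u≡10; β=1, v≡9 (mod 11); (10|11)=-1, (9|11)=+1; sign (−1)^0·-1^1·+1^4 = -1.
(a,b)_2: α=16, β=3; u≡1, v≡3 (mod 8); ε(u)ε(v)=0·1, αω(v)=16·1, βω(u)=3·0; sum ≡ 0  ⇒  +1.
(a,b)_7: α=2, u≡2; β=1, v≡5 (mod 7); (2|7)=+1, (5|7)=-1; sign (−1)^0·+1^1·-1^2 = +1.
(a,b)_19: α=3, u≡9; β=1, v≡4 (mod 19); (9|19)=+1, (4|19)=+1; sign (−1)^1·+1^1·+1^3 = -1.
(a,b)_37: α=0, u≡10; β=2, v≡13 (mod 37); (10|37)=+1, (13|37)=-1; sign (−1)^0·+1^2·-1^0 = +1.
(a,b)_13: α=0, u≡11; β=-2, v≡1 (mod 13); (11|13)=-1, (1|13)=+1; sign (−1)^0·-1^-2·+1^0 = +1.
(a,b)_5: α=-2, u≡1; β=0, v≡4 (mod 5); (1|5)=+1, (4|5)=+1; sign (−1)^0·+1^0·+1^-2 = +1.
(a,b)_∞: sgn(-551)=−, sgn(84854)=+, so +1.
(a,b)_3: α=-2, u≡1; β=-2, v≡2 (mod 3); (1|3)=+1, (2|3)=-1; sign (−1)^0·+1^-2·-1^-2 = +1.
(a,b)_47: α=-2, u≡31; β=0, v≡13 (mod 47); (31|47)=-1, (13|47)=-1; sign (−1)^0·-1^0·-1^-2 = +1.
(-551, 84854 / ℚ) ramifies at {11, 19}: a division algebra.

[11, 19]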